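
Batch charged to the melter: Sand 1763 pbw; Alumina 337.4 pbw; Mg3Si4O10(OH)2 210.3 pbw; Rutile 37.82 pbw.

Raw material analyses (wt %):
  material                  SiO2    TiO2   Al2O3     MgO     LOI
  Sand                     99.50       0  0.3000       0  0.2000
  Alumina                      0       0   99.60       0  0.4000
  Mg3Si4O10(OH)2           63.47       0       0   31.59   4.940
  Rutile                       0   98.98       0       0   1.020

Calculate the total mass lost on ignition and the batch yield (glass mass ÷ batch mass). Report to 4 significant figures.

Intermediates are shown, rounded to four significant digits, at each printed step; every computation holds full precision through every step — every reported figure takes exactly one rounding — derived quantities, including net glass mass, yield, LOI, the four compositions, the totals, are re-derived from the weighed amounts on 2333 pbw of glass at full precision as they appear in question or answer.
Each material's LOI contribution:
  Sand: 1763 × 0.002000 = 3.526 pbw
  Alumina: 337.4 × 0.004000 = 1.350 pbw
  Mg3Si4O10(OH)2: 210.3 × 0.04940 = 10.39 pbw
  Rutile: 37.82 × 0.01020 = 0.3858 pbw
Total LOI = 15.65 pbw
Glass = batch − LOI = 2349 − 15.65 = 2333 pbw

LOI loss = 15.65 pbw; glass = 2333 pbw; yield = 99.33%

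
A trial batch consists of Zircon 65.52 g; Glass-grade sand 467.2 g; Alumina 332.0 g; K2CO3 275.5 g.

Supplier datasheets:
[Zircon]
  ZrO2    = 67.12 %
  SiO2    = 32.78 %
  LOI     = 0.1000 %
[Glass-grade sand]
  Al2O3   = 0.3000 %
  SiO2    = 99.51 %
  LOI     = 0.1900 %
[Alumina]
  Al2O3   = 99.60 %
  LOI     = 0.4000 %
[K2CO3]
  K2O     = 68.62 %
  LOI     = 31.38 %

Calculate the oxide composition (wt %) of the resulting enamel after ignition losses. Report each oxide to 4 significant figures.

All internal work holds full float precision in every operation; intermediates are printed rounded to four significant figures as written; each reported value takes just one rounding; derived quantities, which include yield, LOI, the four compositions, totals, net glass mass, are carried in full float precision, precisely as stated by the problem or answer text, using the weight values at 1051 g of glass.
Delivered oxide masses:
  Al2O3: 467.2·0.003000 + 332.0·0.9960 = 332.1 g
  ZrO2: 65.52·0.6712 = 43.98 g
  SiO2: 65.52·0.3278 + 467.2·0.9951 = 486.4 g
  K2O: 275.5·0.6862 = 189.0 g
LOI: 65.52·0.001000 + 467.2·0.001900 + 332.0·0.004000 + 275.5·0.3138 = 88.73 g
batch − LOI leaves glass = 1140 − 88.73 = 1051 g (= the summed oxide contributions)
oxide / glass × 100 gives the wt %

Glass mass = 1051 g (batch 1140 − LOI 88.73).
Composition: Al2O3 31.58%, ZrO2 4.182%, SiO2 46.26%, K2O 17.98%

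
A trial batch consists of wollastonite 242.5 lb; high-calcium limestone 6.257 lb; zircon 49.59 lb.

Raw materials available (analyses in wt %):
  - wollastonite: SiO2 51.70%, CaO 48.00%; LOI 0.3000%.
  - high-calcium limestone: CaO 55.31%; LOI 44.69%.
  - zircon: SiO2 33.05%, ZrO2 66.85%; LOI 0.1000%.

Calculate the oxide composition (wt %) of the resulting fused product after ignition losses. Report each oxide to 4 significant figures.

All internal work maintains full float precision in all steps — intermediates are displayed, rounded to four significant digits, between the steps. Each reported number is rounded exactly once; all derived quantities are recomputed in full float precision (three oxide percentages, yield, the totals, ignition loss, net glass mass) starting from the weights at 294.8 lb of glass, as given in the problem or answer text.
Oxide masses out of the charge:
  SiO2: 242.5·0.5170 + 49.59·0.3305 = 141.8 lb
  CaO: 242.5·0.4800 + 6.257·0.5531 = 119.9 lb
  ZrO2: 49.59·0.6685 = 33.15 lb
LOI: 242.5·0.003000 + 6.257·0.4469 + 49.59·0.001000 = 3.573 lb
Net of LOI, the glass mass = 298.3 − 3.573 = 294.8 lb (equal to the oxide-mass sum)
oxide / glass × 100 gives the wt %

Glass mass = 294.8 lb (batch 298.3 − LOI 3.573).
Composition: SiO2 48.09%, CaO 40.66%, ZrO2 11.25%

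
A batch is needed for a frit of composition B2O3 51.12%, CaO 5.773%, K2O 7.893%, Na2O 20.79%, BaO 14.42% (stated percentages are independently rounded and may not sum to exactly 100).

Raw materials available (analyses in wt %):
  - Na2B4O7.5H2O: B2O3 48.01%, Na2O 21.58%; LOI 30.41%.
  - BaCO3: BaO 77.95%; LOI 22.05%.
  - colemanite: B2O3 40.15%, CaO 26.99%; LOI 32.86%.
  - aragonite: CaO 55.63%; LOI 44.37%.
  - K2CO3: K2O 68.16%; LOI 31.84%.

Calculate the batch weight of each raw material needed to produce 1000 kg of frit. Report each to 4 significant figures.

Batch per 1000 kg frit:
  Na2B4O7.5H2O: 963.4 kg
  BaCO3: 185.0 kg
  colemanite: 121.2 kg
  aragonite: 44.96 kg
  K2CO3: 115.8 kg
Total batch = 1430 kg; LOI loss = 430.4 kg; yield = 69.91%

The intermediate values are shown, rounded to 4 significant digits, as written; every computation maintains exact precision end to end; exactly one rounding goes into each reported number — the derived quantities, which include ignition loss, the yield, the totals, glass mass, the five compositions, are re-derived in full precision, as set out in either problem or answer, from the batch weights at 1000 kg of glass.
Target masses of each oxide per 1000 kg frit:
  B2O3: 51.12% × 1000 = 511.2 kg
  CaO: 5.773% × 1000 = 57.73 kg
  K2O: 7.893% × 1000 = 78.93 kg
  Na2O: 20.79% × 1000 = 207.9 kg
  BaO: 14.42% × 1000 = 144.2 kg
Mass-balance tally per oxide using the reported weights, relative to the basis at hand (every target is met by its sum exact up to rounding of places):
  B2O3: 963.4·0.4801 + 121.2·0.4015 = 511.2 kg (target 511.2 kg)
  CaO: 121.2·0.2699 + 44.96·0.5563 = 57.72 kg (target 57.73 kg)
  K2O: 115.8·0.6816 = 78.93 kg (target 78.93 kg)
  Na2O: 963.4·0.2158 = 207.9 kg (target 207.9 kg)
  BaO: 185.0·0.7795 = 144.2 kg (target 144.2 kg)
Glass-mass bookkeeping: batch total minus LOI = 1000 kg (per-oxide target masses sum to 1000 kg; stated basis 1000 kg — deltas are rounding alone).
Batch total: Σ batch = 1430 kg; Σ batch·LOI gives LOI loss = 430.4 kg; glass ÷ batch gives a yield of 69.91%.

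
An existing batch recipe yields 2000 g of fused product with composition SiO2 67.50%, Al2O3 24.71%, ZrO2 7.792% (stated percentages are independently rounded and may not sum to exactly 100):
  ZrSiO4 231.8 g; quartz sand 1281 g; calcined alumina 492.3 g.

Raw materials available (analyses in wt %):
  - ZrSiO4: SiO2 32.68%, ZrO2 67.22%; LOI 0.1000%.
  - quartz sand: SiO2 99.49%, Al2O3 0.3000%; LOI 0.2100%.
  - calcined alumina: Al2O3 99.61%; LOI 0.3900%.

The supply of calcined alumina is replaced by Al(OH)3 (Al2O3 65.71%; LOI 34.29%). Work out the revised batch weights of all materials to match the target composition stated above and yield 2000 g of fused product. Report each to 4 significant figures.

Rounding to 4 significant figures extends to each mid-chain value as displayed — the whole derivation maintains full precision from first step to last. A single rounding completes each reported value — derived quantities (yield, LOI, the totals, the three compositions, net glass mass) are computed starting from the weights at 2000 g of glass at full float precision as set out in question or answer.
The oxide mass targets at 2000 g fused product:
  SiO2: 67.50% × 2000 = 1350 g
  Al2O3: 24.71% × 2000 = 494.2 g
  ZrO2: 7.792% × 2000 = 155.8 g
Mass-balance tally per oxide with the batch weights as given, against the basis in use (oxide sums agree with the targets within answer rounding):
  SiO2: 231.8·0.3268 + 1281·0.9949 = 1350 g (target 1350 g)
  Al2O3: 1281·0.003000 + 746.2·0.6571 = 494.2 g (target 494.2 g)
  ZrO2: 231.8·0.6722 = 155.8 g (target 155.8 g)
Mass balance on the glass: total charge less LOI = 2000 g (targets for the oxides total 2000 g; stated basis 2000 g — differing by rounding only).
Adding the batch up: Σ batch = 2259 g; ignition loss, Σ(batch × LOI) = 258.8 g; as yield: glass ÷ batch → 88.54%.

Revised batch per 2000 g fused product:
  ZrSiO4: 231.8 g
  quartz sand: 1281 g
  Al(OH)3: 746.2 g
Total batch = 2259 g; LOI loss = 258.8 g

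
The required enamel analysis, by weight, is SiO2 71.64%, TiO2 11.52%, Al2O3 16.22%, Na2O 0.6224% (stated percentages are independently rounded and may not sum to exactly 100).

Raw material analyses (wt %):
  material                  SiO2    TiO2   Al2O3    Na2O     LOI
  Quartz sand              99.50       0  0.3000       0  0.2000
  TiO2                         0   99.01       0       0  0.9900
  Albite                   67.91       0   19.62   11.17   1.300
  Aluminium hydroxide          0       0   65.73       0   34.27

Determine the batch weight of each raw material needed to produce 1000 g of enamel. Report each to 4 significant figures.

The working math keeps full float precision in every operation — in-progress results are printed, rounded to four significant figures, on the page; each reported number carries a single rounding. All derived quantities, which include the four compositions, the yield, totals, LOI, glass mass, are recomputed in full float precision, as written in either problem or answer, from the weighed amounts at 1000 g of glass.
Target masses of each oxide per 1000 g enamel:
  SiO2: 71.64% × 1000 = 716.4 g
  TiO2: 11.52% × 1000 = 115.2 g
  Al2O3: 16.22% × 1000 = 162.2 g
  Na2O: 0.6224% × 1000 = 6.224 g
Balance tally, oxide-wise, from the weights as reported, against the basis in use (every target is met by its sum net of answer rounding effects):
  SiO2: 682.0·0.9950 + 55.72·0.6791 = 716.4 g (target 716.4 g)
  TiO2: 116.4·0.9901 = 115.2 g (target 115.2 g)
  Al2O3: 682.0·0.003000 + 55.72·0.1962 + 227.0·0.6573 = 162.2 g (target 162.2 g)
  Na2O: 55.72·0.1117 = 6.224 g (target 6.224 g)
Glass-mass bookkeeping: total batch − LOI = 1000 g (the Σ of target masses is 1000 g; with the basis standing at 1000 g — rounding explains the deltas).
Batch grand total — Σ batch = 1081 g; LOI loss = Σ batch·LOI = 81.03 g; glass ÷ batch gives a yield of 92.50%.

Batch per 1000 g enamel:
  Quartz sand: 682.0 g
  TiO2: 116.4 g
  Albite: 55.72 g
  Aluminium hydroxide: 227.0 g
Total batch = 1081 g; LOI loss = 81.03 g; yield = 92.50%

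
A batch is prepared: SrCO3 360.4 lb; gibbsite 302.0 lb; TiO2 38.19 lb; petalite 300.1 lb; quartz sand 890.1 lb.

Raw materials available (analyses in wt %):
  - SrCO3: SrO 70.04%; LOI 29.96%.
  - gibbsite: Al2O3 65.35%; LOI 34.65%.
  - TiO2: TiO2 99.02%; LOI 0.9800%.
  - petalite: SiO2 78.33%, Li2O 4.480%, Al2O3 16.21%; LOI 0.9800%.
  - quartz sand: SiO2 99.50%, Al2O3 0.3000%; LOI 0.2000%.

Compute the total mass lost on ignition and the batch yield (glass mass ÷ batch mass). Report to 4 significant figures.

LOI loss = 217.7 lb; glass = 1673 lb; yield = 88.49%

The whole derivation runs at full precision in all steps; the intermediate values appear with 4-significant-digit rounding alongside each step — each reported result is rounded just once — the derived quantities, including yield, LOI, net glass mass, totals, the five compositions, are computed using the weight values per 1673 lb of glass at full precision, as written in either problem or answer.
Material-by-material LOI:
  SrCO3: 360.4 × 0.2996 = 108.0 lb
  gibbsite: 302.0 × 0.3465 = 104.6 lb
  TiO2: 38.19 × 0.009800 = 0.3743 lb
  petalite: 300.1 × 0.009800 = 2.941 lb
  quartz sand: 890.1 × 0.002000 = 1.780 lb
Total LOI = 217.7 lb
Glass = batch − LOI = 1891 − 217.7 = 1673 lb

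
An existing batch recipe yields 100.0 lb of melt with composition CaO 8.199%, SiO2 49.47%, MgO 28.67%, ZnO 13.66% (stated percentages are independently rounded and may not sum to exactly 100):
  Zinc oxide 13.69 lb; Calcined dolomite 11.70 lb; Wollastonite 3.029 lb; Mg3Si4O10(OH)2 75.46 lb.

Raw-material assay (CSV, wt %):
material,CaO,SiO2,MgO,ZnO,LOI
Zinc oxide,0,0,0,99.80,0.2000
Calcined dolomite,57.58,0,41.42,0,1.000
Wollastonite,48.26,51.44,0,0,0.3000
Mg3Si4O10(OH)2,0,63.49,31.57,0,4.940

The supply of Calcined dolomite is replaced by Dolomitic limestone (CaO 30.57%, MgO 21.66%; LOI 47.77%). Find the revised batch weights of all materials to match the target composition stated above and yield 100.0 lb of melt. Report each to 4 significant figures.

Values along the way are displayed rounded off to 4 significant digits on the page; each numeric step runs at full float precision at all times — a single rounding finalizes each reported number. Derived quantities, which include four oxide percentages, the yield, ignition loss, the totals, net glass mass, are recomputed in full float precision, as quoted within the question or the answer, from the weighed amounts at 100.0 lb of glass.
Per-oxide target masses for 100.0 lb melt:
  CaO: 8.199% × 100.0 = 8.199 lb
  SiO2: 49.47% × 100.0 = 49.47 lb
  MgO: 28.67% × 100.0 = 28.67 lb
  ZnO: 13.66% × 100.0 = 13.66 lb
Checking each oxide sum on the weights just shown, at the basis given (summed amounts equal target values up to rounding of the answer):
  CaO: 22.23·0.3057 + 2.908·0.4826 = 8.199 lb (target 8.199 lb)
  SiO2: 2.908·0.5144 + 75.56·0.6349 = 49.47 lb (target 49.47 lb)
  MgO: 22.23·0.2166 + 75.56·0.3157 = 28.67 lb (target 28.67 lb)
  ZnO: 13.69·0.9980 = 13.66 lb (target 13.66 lb)
Glass-mass bookkeeping: net batch after ignition = 100.0 lb (oxide target masses add up to 100.0 lb; against the stated basis, 100.0 lb — a pure rounding effect).
Total batch = Σ batch = 114.4 lb; the LOI term Σ batch·LOI equals 14.39 lb; glass ÷ batch gives a yield of 87.42%.

Revised batch per 100.0 lb melt:
  Zinc oxide: 13.69 lb
  Dolomitic limestone: 22.23 lb
  Wollastonite: 2.908 lb
  Mg3Si4O10(OH)2: 75.56 lb
Total batch = 114.4 lb; LOI loss = 14.39 lb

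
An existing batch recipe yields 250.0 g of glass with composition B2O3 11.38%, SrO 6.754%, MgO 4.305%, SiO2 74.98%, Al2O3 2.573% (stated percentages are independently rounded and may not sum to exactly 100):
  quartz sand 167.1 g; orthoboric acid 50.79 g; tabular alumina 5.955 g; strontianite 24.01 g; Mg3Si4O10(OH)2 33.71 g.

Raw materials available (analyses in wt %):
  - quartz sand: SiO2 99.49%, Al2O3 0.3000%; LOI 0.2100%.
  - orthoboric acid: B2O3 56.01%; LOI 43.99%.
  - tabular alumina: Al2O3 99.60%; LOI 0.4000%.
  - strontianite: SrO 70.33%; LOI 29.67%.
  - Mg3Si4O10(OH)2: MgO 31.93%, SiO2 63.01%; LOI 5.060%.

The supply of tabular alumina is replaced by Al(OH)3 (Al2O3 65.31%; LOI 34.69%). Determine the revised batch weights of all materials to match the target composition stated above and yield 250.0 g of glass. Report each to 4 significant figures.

Revised batch per 250.0 g glass:
  quartz sand: 167.1 g
  orthoboric acid: 50.79 g
  Al(OH)3: 9.082 g
  strontianite: 24.01 g
  Mg3Si4O10(OH)2: 33.71 g
Total batch = 284.7 g; LOI loss = 34.67 g

Mid-chain values are shown (rounded to four significant figures) between the steps; each numeric step carries exact precision at each step. Exactly one rounding lands on each reported number; all derived quantities are re-derived using the weight values on 250.0 g of glass at exact precision (glass mass, the totals, the yield, LOI, five oxide percentages), precisely as stated by the problem or answer text.
The oxide mass targets at 250.0 g glass:
  B2O3: 11.38% × 250.0 = 28.45 g
  SrO: 6.754% × 250.0 = 16.89 g
  MgO: 4.305% × 250.0 = 10.76 g
  SiO2: 74.98% × 250.0 = 187.4 g
  Al2O3: 2.573% × 250.0 = 6.432 g
Verifying the oxide balance with the batch weights as given, for the quoted basis mass (target by target, the sums agree modulo rounding of the values):
  B2O3: 50.79·0.5601 = 28.45 g (target 28.45 g)
  SrO: 24.01·0.7033 = 16.89 g (target 16.89 g)
  MgO: 33.71·0.3193 = 10.76 g (target 10.76 g)
  SiO2: 167.1·0.9949 + 33.71·0.6301 = 187.5 g (target 187.4 g)
  Al2O3: 167.1·0.003000 + 9.082·0.6531 = 6.433 g (target 6.432 g)
Glass-mass bookkeeping: batch Σ − ignition loss = 250.0 g (the Σ of target masses is 250.0 g; the stated basis being 250.0 g — rounding explains the deltas).
Total batch = Σ batch = 284.7 g; the LOI term Σ batch·LOI equals 34.67 g; yield = glass ÷ total batch = 87.82%.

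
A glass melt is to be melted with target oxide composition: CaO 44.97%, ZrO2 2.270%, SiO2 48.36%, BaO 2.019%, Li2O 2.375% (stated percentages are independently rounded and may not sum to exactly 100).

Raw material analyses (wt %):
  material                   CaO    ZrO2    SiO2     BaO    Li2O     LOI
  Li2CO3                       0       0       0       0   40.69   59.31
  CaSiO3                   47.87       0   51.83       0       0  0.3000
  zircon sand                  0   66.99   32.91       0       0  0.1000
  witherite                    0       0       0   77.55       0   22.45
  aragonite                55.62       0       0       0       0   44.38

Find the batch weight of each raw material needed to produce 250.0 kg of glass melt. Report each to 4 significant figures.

Batch per 250.0 kg glass melt:
  Li2CO3: 14.59 kg
  CaSiO3: 227.9 kg
  zircon sand: 8.471 kg
  witherite: 6.509 kg
  aragonite: 6.000 kg
Total batch = 263.5 kg; LOI loss = 13.47 kg; yield = 94.89%

Each numeric step carries exact precision throughout — rounding to 4 significant figures applies to every in-between result as displayed. Each reported figure takes just one rounding. The derived quantities are rebuilt at full float precision (five oxide percentages, glass mass, the totals, yield, ignition loss) using the weight values for 250.0 kg of glass as they appear in problem or answer.
Per-oxide target masses for 250.0 kg glass melt:
  CaO: 44.97% × 250.0 = 112.4 kg
  ZrO2: 2.270% × 250.0 = 5.675 kg
  SiO2: 48.36% × 250.0 = 120.9 kg
  BaO: 2.019% × 250.0 = 5.048 kg
  Li2O: 2.375% × 250.0 = 5.938 kg
Verifying the oxide balance applying the batch weights above, at the basis given (every target is met by its sum exact up to rounding of places):
  CaO: 227.9·0.4787 + 6.000·0.5562 = 112.4 kg (target 112.4 kg)
  ZrO2: 8.471·0.6699 = 5.675 kg (target 5.675 kg)
  SiO2: 227.9·0.5183 + 8.471·0.3291 = 120.9 kg (target 120.9 kg)
  BaO: 6.509·0.7755 = 5.048 kg (target 5.048 kg)
  Li2O: 14.59·0.4069 = 5.937 kg (target 5.938 kg)
Glass-mass bookkeeping: total charge less LOI = 250.0 kg (oxide target masses add up to 250.0 kg; the stated basis being 250.0 kg — a pure rounding effect).
Summing the batch: Σ batch = 263.5 kg; LOI loss = Σ batch·LOI = 13.47 kg; glass ÷ batch gives a yield of 94.89%.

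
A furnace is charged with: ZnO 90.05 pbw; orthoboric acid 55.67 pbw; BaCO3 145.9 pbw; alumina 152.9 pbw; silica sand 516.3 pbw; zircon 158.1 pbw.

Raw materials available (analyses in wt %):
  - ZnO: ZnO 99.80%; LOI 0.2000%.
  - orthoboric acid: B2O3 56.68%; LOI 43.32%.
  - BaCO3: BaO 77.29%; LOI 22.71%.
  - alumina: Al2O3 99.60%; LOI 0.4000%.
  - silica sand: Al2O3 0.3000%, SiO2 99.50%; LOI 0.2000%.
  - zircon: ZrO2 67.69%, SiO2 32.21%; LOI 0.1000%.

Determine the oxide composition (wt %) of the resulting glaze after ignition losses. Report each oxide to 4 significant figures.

Glass mass = 1060 pbw (batch 1119 − LOI 59.23).
Composition: ZnO 8.481%, BaO 10.64%, B2O3 2.978%, Al2O3 14.52%, ZrO2 10.10%, SiO2 53.28%

The whole derivation holds exact precision from start to finish. Intermediates are shown with 4-significant-figure rounding in the printout — a single rounding finalizes every reported result — all derived quantities are rebuilt in exact precision (the yield, six oxide percentages, net glass mass, totals, ignition loss) from the weighed amounts at 1060 pbw of glass, as given in either problem or answer.
What the batch supplies per oxide:
  ZnO: 90.05·0.9980 = 89.87 pbw
  BaO: 145.9·0.7729 = 112.8 pbw
  B2O3: 55.67·0.5668 = 31.55 pbw
  Al2O3: 152.9·0.9960 + 516.3·0.003000 = 153.8 pbw
  ZrO2: 158.1·0.6769 = 107.0 pbw
  SiO2: 516.3·0.9950 + 158.1·0.3221 = 564.6 pbw
LOI: 90.05·0.002000 + 55.67·0.4332 + 145.9·0.2271 + 152.9·0.004000 + 516.3·0.002000 + 158.1·0.001000 = 59.23 pbw
The glass mass, total less LOI, = 1119 − 59.23 = 1060 pbw (the oxide masses sum to this)
oxide / glass × 100 gives the wt %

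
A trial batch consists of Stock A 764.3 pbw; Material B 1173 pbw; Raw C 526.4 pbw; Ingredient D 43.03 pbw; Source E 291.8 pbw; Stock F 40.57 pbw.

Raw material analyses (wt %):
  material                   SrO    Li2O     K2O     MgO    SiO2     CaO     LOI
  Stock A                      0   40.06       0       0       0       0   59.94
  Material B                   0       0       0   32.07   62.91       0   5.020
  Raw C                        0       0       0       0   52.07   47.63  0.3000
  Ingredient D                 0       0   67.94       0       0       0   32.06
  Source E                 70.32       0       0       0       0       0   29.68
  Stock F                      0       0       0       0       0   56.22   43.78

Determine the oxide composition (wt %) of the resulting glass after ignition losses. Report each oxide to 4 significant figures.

The intermediate values are printed (rounded to 4 significant figures) as written — the whole derivation carries full float precision in all steps — exactly one rounding lands on every reported value — all derived quantities (glass mass, ignition loss, the yield, the totals, six oxide percentages) are recomputed in full precision from the batch weights for 2202 pbw of glass exactly as printed in either problem or answer.
Per-oxide mass from batch:
  SrO: 291.8·0.7032 = 205.2 pbw
  Li2O: 764.3·0.4006 = 306.2 pbw
  K2O: 43.03·0.6794 = 29.23 pbw
  MgO: 1173·0.3207 = 376.2 pbw
  SiO2: 1173·0.6291 + 526.4·0.5207 = 1012 pbw
  CaO: 526.4·0.4763 + 40.57·0.5622 = 273.5 pbw
LOI: 764.3·0.5994 + 1173·0.05020 + 526.4·0.003000 + 43.03·0.3206 + 291.8·0.2968 + 40.57·0.4378 = 636.7 pbw
batch − LOI leaves glass = 2839 − 636.7 = 2202 pbw (= Σ oxide masses)
each wt % is 100 × oxide ÷ glass

Glass mass = 2202 pbw (batch 2839 − LOI 636.7).
Composition: SrO 9.317%, Li2O 13.90%, K2O 1.327%, MgO 17.08%, SiO2 45.95%, CaO 12.42%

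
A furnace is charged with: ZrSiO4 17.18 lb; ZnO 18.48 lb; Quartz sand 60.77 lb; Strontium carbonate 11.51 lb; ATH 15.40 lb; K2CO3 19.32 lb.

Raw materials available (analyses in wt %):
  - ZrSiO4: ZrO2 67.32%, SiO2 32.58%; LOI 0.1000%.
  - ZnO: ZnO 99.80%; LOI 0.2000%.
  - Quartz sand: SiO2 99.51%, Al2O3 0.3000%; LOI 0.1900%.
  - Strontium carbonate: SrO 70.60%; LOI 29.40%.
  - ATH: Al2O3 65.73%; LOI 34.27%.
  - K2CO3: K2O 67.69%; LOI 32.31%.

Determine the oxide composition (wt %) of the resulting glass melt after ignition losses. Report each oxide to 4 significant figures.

Glass mass = 127.6 lb (batch 142.7 − LOI 15.07).
Composition: SrO 6.369%, ZrO2 9.065%, SiO2 51.78%, ZnO 14.46%, K2O 10.25%, Al2O3 8.077%

Mid-chain values are printed with 4-significant-figure rounding when written out — each numeric step holds exact precision from start to finish; a single rounding finalizes every reported value; derived quantities are carried at full float precision (net glass mass, the yield, LOI, the six compositions, totals) using the weight values per 127.6 lb of glass, as set out in the problem or answer text.
Oxide masses out of the charge:
  SrO: 11.51·0.7060 = 8.126 lb
  ZrO2: 17.18·0.6732 = 11.57 lb
  SiO2: 17.18·0.3258 + 60.77·0.9951 = 66.07 lb
  ZnO: 18.48·0.9980 = 18.44 lb
  K2O: 19.32·0.6769 = 13.08 lb
  Al2O3: 60.77·0.003000 + 15.40·0.6573 = 10.30 lb
LOI: 17.18·0.001000 + 18.48·0.002000 + 60.77·0.001900 + 11.51·0.2940 + 15.40·0.3427 + 19.32·0.3231 = 15.07 lb
The glass mass, total less LOI, = 142.7 − 15.07 = 127.6 lb (equal to the oxide-mass sum)
percent by weight: oxide/glass ×100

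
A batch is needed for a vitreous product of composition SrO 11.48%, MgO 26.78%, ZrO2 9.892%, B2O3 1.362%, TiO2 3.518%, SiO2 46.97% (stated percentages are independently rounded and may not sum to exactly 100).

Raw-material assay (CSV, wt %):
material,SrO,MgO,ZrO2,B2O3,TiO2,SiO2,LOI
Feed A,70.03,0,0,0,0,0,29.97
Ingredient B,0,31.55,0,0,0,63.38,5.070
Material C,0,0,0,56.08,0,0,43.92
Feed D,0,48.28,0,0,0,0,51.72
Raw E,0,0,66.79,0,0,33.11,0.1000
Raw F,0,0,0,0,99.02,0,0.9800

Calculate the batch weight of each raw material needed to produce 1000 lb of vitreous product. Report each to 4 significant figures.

Each numeric step maintains full float precision through the solve; intermediates appear with 4-significant-digit rounding on the page; every reported result takes just one rounding — derived quantities, including the six compositions, totals, LOI, glass mass, yield, are carried from the batch weights for 1000 lb of glass at exact precision, as they appear in either problem or answer.
Per-oxide target masses for 1000 lb vitreous product:
  SrO: 11.48% × 1000 = 114.8 lb
  MgO: 26.78% × 1000 = 267.8 lb
  ZrO2: 9.892% × 1000 = 98.92 lb
  B2O3: 1.362% × 1000 = 13.62 lb
  TiO2: 3.518% × 1000 = 35.18 lb
  SiO2: 46.97% × 1000 = 469.7 lb
Sums-versus-targets review using the reported weights, on the stated basis (sum by sum, the targets are met up to rounding of the answer):
  SrO: 163.9·0.7003 = 114.8 lb (target 114.8 lb)
  MgO: 663.7·0.3155 + 121.0·0.4828 = 267.8 lb (target 267.8 lb)
  ZrO2: 148.1·0.6679 = 98.92 lb (target 98.92 lb)
  B2O3: 24.29·0.5608 = 13.62 lb (target 13.62 lb)
  TiO2: 35.53·0.9902 = 35.18 lb (target 35.18 lb)
  SiO2: 663.7·0.6338 + 148.1·0.3311 = 469.7 lb (target 469.7 lb)
Glass-mass sanity pass: batch Σ − ignition loss = 1000 lb (summing oxide targets gives 1000 lb; against the stated basis, 1000 lb — rounding explains the deltas).
Batch grand total — Σ batch = 1157 lb; Σ batch·LOI gives LOI loss = 156.5 lb; yield: glass divided by total = 86.47%.

Batch per 1000 lb vitreous product:
  Feed A: 163.9 lb
  Ingredient B: 663.7 lb
  Material C: 24.29 lb
  Feed D: 121.0 lb
  Raw E: 148.1 lb
  Raw F: 35.53 lb
Total batch = 1157 lb; LOI loss = 156.5 lb; yield = 86.47%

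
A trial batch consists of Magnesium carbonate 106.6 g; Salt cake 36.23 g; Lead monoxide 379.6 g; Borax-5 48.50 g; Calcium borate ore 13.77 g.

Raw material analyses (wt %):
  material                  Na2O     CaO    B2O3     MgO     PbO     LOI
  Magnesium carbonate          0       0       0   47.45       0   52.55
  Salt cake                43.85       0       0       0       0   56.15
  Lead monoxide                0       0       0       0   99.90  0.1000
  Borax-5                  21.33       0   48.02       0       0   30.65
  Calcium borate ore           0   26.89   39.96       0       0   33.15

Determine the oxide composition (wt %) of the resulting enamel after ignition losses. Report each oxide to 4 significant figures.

Glass mass = 488.5 g (batch 584.7 − LOI 96.17).
Composition: Na2O 5.370%, CaO 0.7579%, B2O3 5.894%, MgO 10.35%, PbO 77.62%

All internal work carries full precision at all times. Values along the way appear rounded to four significant figures in the printout; each reported value receives exactly one rounding. Derived quantities, which include glass mass, the totals, the five compositions, LOI, yield, are computed in exact precision, as quoted within problem or answer, from the batch weights at 488.5 g of glass.
Delivered oxide masses:
  Na2O: 36.23·0.4385 + 48.50·0.2133 = 26.23 g
  CaO: 13.77·0.2689 = 3.703 g
  B2O3: 48.50·0.4802 + 13.77·0.3996 = 28.79 g
  MgO: 106.6·0.4745 = 50.58 g
  PbO: 379.6·0.9990 = 379.2 g
LOI: 106.6·0.5255 + 36.23·0.5615 + 379.6·0.001000 + 48.50·0.3065 + 13.77·0.3315 = 96.17 g
batch − LOI leaves glass = 584.7 − 96.17 = 488.5 g (= Σ oxide masses)
each oxide over glass, ×100, is wt %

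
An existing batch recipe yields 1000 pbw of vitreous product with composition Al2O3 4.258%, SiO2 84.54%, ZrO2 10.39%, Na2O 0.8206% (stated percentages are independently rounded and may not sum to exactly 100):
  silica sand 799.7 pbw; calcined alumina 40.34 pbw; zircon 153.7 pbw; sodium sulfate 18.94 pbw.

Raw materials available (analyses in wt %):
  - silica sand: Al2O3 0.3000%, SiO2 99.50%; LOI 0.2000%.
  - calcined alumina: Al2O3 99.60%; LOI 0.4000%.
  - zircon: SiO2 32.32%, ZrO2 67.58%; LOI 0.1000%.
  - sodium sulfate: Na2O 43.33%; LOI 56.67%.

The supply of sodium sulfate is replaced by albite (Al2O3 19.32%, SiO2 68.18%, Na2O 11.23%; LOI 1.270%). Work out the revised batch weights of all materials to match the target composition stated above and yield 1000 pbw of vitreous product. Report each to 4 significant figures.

Revised batch per 1000 pbw vitreous product:
  silica sand: 749.6 pbw
  calcined alumina: 26.32 pbw
  zircon: 153.7 pbw
  albite: 73.07 pbw
Total batch = 1003 pbw; LOI loss = 2.686 pbw

Mid-chain values are shown, with 4-significant-digit rounding, when written out; all arithmetic carries full float precision all the way through. Each reported result includes exactly one rounding — the derived quantities are computed in full float precision (the four compositions, totals, the yield, LOI, glass mass) from the weighed amounts at 1000 pbw of glass exactly as printed in question or answer.
Oxide-by-oxide targets in 1000 pbw vitreous product:
  Al2O3: 4.258% × 1000 = 42.58 pbw
  SiO2: 84.54% × 1000 = 845.4 pbw
  ZrO2: 10.39% × 1000 = 103.9 pbw
  Na2O: 0.8206% × 1000 = 8.206 pbw
Verifying the oxide balance from the weights as reported, per the basis as stated (oxide sums agree with the targets exact up to rounding of places):
  Al2O3: 749.6·0.003000 + 26.32·0.9960 + 73.07·0.1932 = 42.58 pbw (target 42.58 pbw)
  SiO2: 749.6·0.9950 + 153.7·0.3232 + 73.07·0.6818 = 845.3 pbw (target 845.4 pbw)
  ZrO2: 153.7·0.6758 = 103.9 pbw (target 103.9 pbw)
  Na2O: 73.07·0.1123 = 8.206 pbw (target 8.206 pbw)
Glass mass check: batch total minus LOI = 1000 pbw (the targets, summed, come to 1000 pbw; stated basis 1000 pbw — a pure rounding effect).
Batch total: Σ batch = 1003 pbw; Σ batch·LOI gives LOI loss = 2.686 pbw; as yield: glass ÷ batch → 99.73%.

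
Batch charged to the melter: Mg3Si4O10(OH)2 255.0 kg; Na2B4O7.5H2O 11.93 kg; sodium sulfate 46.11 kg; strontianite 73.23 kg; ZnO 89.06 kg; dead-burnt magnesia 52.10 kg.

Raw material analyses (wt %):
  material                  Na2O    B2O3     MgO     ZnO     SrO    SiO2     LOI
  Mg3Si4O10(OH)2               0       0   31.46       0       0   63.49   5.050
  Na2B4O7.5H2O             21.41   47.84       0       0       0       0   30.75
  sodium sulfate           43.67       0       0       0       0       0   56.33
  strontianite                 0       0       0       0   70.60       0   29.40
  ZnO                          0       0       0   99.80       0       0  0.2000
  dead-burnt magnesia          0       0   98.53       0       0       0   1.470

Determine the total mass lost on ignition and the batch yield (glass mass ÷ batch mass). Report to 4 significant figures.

In-progress results are printed rounded off to 4 significant figures within the worked lines — exact precision is carried all the way through — a single rounding completes every reported figure; derived quantities (six oxide percentages, yield, ignition loss, totals, glass mass) are computed from the weighed amounts for 462.4 kg of glass in full precision, as written in either problem or answer.
Ignition loss by material:
  Mg3Si4O10(OH)2: 255.0 × 0.05050 = 12.88 kg
  Na2B4O7.5H2O: 11.93 × 0.3075 = 3.668 kg
  sodium sulfate: 46.11 × 0.5633 = 25.97 kg
  strontianite: 73.23 × 0.2940 = 21.53 kg
  ZnO: 89.06 × 0.002000 = 0.1781 kg
  dead-burnt magnesia: 52.10 × 0.01470 = 0.7659 kg
Total LOI = 64.99 kg
Glass = batch − LOI = 527.4 − 64.99 = 462.4 kg

LOI loss = 64.99 kg; glass = 462.4 kg; yield = 87.68%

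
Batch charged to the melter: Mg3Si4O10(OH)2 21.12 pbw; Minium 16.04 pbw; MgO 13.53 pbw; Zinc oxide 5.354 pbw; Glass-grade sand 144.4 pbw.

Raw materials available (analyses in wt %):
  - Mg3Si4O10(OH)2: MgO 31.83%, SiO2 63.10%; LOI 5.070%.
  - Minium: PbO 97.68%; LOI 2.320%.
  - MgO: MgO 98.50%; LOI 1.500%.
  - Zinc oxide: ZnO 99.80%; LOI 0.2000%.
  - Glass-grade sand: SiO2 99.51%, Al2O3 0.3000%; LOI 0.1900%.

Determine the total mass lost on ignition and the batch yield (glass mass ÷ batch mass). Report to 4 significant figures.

LOI loss = 1.931 pbw; glass = 198.5 pbw; yield = 99.04%

Each numeric step keeps full float precision through the solve. In-progress results are shown, rounded to 4 significant digits, as written — every reported figure is rounded only once — all derived quantities, including yield, totals, five oxide percentages, ignition loss, net glass mass, are recomputed starting from the weights per 198.5 pbw of glass at full precision as they appear in question or answer.
Material-by-material LOI:
  Mg3Si4O10(OH)2: 21.12 × 0.05070 = 1.071 pbw
  Minium: 16.04 × 0.02320 = 0.3721 pbw
  MgO: 13.53 × 0.01500 = 0.2029 pbw
  Zinc oxide: 5.354 × 0.002000 = 0.01071 pbw
  Glass-grade sand: 144.4 × 0.001900 = 0.2744 pbw
Total LOI = 1.931 pbw
Glass = batch − LOI = 200.4 − 1.931 = 198.5 pbw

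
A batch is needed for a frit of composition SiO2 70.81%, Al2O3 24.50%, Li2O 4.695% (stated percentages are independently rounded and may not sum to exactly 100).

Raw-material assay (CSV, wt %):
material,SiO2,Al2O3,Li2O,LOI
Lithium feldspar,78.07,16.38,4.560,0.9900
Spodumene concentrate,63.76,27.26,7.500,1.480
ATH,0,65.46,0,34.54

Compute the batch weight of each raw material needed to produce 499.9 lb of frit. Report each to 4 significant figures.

Batch per 499.9 lb frit:
  Lithium feldspar: 393.0 lb
  Spodumene concentrate: 74.02 lb
  ATH: 57.95 lb
Total batch = 525.0 lb; LOI loss = 25.00 lb; yield = 95.24%

All arithmetic holds full float precision through every step; working values are shown (rounded to four significant digits) in the working; a single rounding finalizes every reported result; the derived quantities are computed at full precision (net glass mass, the totals, LOI, yield, three oxide percentages) using the weight values at 499.9 lb of glass precisely as stated by the problem or answer text.
Oxide-by-oxide targets in 499.9 lb frit:
  SiO2: 70.81% × 499.9 = 354.0 lb
  Al2O3: 24.50% × 499.9 = 122.5 lb
  Li2O: 4.695% × 499.9 = 23.47 lb
A balance pass over the oxides, given the weights on record, at the basis given (oxide sums agree with the targets up to rounding of the answer):
  SiO2: 393.0·0.7807 + 74.02·0.6376 = 354.0 lb (target 354.0 lb)
  Al2O3: 393.0·0.1638 + 74.02·0.2726 + 57.95·0.6546 = 122.5 lb (target 122.5 lb)
  Li2O: 393.0·0.04560 + 74.02·0.07500 = 23.47 lb (target 23.47 lb)
The glass-mass cross-check: the batch minus its LOI: 500.0 lb (oxide target masses add up to 499.9 lb; basis as stated: 499.9 lb — rounding explains the deltas).
Total batch = Σ batch = 525.0 lb; LOI removed, Σ of batch·LOI: 25.00 lb; yield = glass ÷ total batch = 95.24%.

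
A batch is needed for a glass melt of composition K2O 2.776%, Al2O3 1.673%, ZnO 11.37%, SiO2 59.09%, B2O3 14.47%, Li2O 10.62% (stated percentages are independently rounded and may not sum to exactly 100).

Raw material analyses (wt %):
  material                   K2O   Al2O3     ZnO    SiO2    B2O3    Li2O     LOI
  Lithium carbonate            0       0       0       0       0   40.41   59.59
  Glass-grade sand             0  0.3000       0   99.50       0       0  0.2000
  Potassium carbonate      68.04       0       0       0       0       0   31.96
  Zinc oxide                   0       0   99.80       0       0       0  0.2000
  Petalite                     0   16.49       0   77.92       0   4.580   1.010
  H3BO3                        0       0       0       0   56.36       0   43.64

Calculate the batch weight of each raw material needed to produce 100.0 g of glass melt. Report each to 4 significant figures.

Working values are displayed (rounded to four significant figures) within the worked lines; the working math holds full precision end to end — each reported number undergoes a single rounding — the derived quantities (yield, the totals, ignition loss, net glass mass, six oxide percentages) are re-derived at exact precision from the weighed amounts at 100.0 g of glass as written in the problem or the answer.
The oxide mass targets at 100.0 g glass melt:
  K2O: 2.776% × 100.0 = 2.776 g
  Al2O3: 1.673% × 100.0 = 1.673 g
  ZnO: 11.37% × 100.0 = 11.37 g
  SiO2: 59.09% × 100.0 = 59.09 g
  B2O3: 14.47% × 100.0 = 14.47 g
  Li2O: 10.62% × 100.0 = 10.62 g
Checking each oxide sum on the weights just shown, at the basis given (summed amounts equal target values up to rounding of the answer):
  K2O: 4.080·0.6804 = 2.776 g (target 2.776 g)
  Al2O3: 52.19·0.003000 + 9.196·0.1649 = 1.673 g (target 1.673 g)
  ZnO: 11.39·0.9980 = 11.37 g (target 11.37 g)
  SiO2: 52.19·0.9950 + 9.196·0.7792 = 59.09 g (target 59.09 g)
  B2O3: 25.67·0.5636 = 14.47 g (target 14.47 g)
  Li2O: 25.24·0.4041 + 9.196·0.04580 = 10.62 g (target 10.62 g)
Glass mass check: Σ batch − LOI loss = 100.0 g (per-oxide target masses sum to 100.0 g; the stated basis being 100.0 g — any gap is answer rounding).
Batch grand total — Σ batch = 127.8 g; ignition loss, Σ(batch × LOI) = 27.77 g; the yield ratio, glass ÷ batch: 78.27%.

Batch per 100.0 g glass melt:
  Lithium carbonate: 25.24 g
  Glass-grade sand: 52.19 g
  Potassium carbonate: 4.080 g
  Zinc oxide: 11.39 g
  Petalite: 9.196 g
  H3BO3: 25.67 g
Total batch = 127.8 g; LOI loss = 27.77 g; yield = 78.27%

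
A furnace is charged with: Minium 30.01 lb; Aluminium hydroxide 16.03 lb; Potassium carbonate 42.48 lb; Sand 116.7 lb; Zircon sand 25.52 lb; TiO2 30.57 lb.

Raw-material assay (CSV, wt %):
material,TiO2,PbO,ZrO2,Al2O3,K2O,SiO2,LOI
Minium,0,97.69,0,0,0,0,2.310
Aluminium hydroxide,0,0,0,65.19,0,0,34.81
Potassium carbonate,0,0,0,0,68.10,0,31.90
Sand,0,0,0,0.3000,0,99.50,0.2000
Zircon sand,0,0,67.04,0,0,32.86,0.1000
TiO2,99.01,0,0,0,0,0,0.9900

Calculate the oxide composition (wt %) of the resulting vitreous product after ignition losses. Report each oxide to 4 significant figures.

Glass mass = 240.9 lb (batch 261.3 − LOI 20.39).
Composition: TiO2 12.56%, PbO 12.17%, ZrO2 7.101%, Al2O3 4.483%, K2O 12.01%, SiO2 51.68%

The intermediate values are displayed rounded to 4 significant figures within the worked lines; full float precision is kept at each step; a single rounding yields each reported figure. All derived quantities are recomputed at exact precision (totals, LOI, the six compositions, glass mass, yield) starting from the weights at 240.9 lb of glass, exactly as printed in the problem or answer text.
Per-oxide mass from batch:
  TiO2: 30.57·0.9901 = 30.27 lb
  PbO: 30.01·0.9769 = 29.32 lb
  ZrO2: 25.52·0.6704 = 17.11 lb
  Al2O3: 16.03·0.6519 + 116.7·0.003000 = 10.80 lb
  K2O: 42.48·0.6810 = 28.93 lb
  SiO2: 116.7·0.9950 + 25.52·0.3286 = 124.5 lb
LOI: 30.01·0.02310 + 16.03·0.3481 + 42.48·0.3190 + 116.7·0.002000 + 25.52·0.001000 + 30.57·0.009900 = 20.39 lb
Net of LOI, the glass mass = 261.3 − 20.39 = 240.9 lb (the oxide masses sum to this)
wt % = oxide mass / glass mass × 100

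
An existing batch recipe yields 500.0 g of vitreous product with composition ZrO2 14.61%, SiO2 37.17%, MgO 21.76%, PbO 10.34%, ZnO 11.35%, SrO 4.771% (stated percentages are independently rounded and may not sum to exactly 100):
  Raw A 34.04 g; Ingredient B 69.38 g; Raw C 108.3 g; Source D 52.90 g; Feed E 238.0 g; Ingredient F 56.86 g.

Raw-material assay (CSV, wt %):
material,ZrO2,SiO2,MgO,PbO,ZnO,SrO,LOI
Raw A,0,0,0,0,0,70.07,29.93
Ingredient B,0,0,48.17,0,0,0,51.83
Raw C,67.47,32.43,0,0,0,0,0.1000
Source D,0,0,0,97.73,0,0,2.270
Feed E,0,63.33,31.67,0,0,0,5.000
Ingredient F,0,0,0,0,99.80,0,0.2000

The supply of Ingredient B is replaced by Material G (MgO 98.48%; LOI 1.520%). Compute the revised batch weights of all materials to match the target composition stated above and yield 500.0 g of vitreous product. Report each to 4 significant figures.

Revised batch per 500.0 g vitreous product:
  Raw A: 34.04 g
  Material G: 33.93 g
  Raw C: 108.3 g
  Source D: 52.90 g
  Feed E: 238.0 g
  Ingredient F: 56.86 g
Total batch = 524.0 g; LOI loss = 24.03 g

The whole derivation keeps exact precision throughout — intermediates are shown rounded off to 4 significant digits in the working. Every reported number takes exactly one rounding. Derived quantities are recomputed from the weighed amounts on 500.0 g of glass at full float precision (net glass mass, the yield, six oxide percentages, ignition loss, the totals), as quoted within problem or answer.
Oxide-by-oxide targets in 500.0 g vitreous product:
  ZrO2: 14.61% × 500.0 = 73.05 g
  SiO2: 37.17% × 500.0 = 185.8 g
  MgO: 21.76% × 500.0 = 108.8 g
  PbO: 10.34% × 500.0 = 51.70 g
  ZnO: 11.35% × 500.0 = 56.75 g
  SrO: 4.771% × 500.0 = 23.86 g
Balance tally, oxide-wise, given the weights on record, per the basis as stated (every target is met by its sum exact up to rounding of places):
  ZrO2: 108.3·0.6747 = 73.07 g (target 73.05 g)
  SiO2: 108.3·0.3243 + 238.0·0.6333 = 185.8 g (target 185.8 g)
  MgO: 33.93·0.9848 + 238.0·0.3167 = 108.8 g (target 108.8 g)
  PbO: 52.90·0.9773 = 51.70 g (target 51.70 g)
  ZnO: 56.86·0.9980 = 56.75 g (target 56.75 g)
  SrO: 34.04·0.7007 = 23.85 g (target 23.86 g)
Auditing the glass mass value: batch Σ − ignition loss = 500.0 g (the targets, summed, come to 500.0 g; the stated basis being 500.0 g — a pure rounding effect).
Whole-batch sum: Σ batch = 524.0 g; the LOI term Σ batch·LOI equals 24.03 g; yield, glass over the total, = 95.42%.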